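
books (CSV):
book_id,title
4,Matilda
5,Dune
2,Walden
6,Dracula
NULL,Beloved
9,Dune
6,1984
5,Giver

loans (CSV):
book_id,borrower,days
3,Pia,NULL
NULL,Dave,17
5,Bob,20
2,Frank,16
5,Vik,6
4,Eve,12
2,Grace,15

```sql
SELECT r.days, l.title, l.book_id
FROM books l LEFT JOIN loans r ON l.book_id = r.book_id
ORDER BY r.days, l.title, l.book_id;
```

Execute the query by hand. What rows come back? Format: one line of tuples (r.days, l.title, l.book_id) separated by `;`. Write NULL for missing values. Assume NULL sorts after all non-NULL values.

LEFT JOIN keeps every row from `books`; unmatched rows get NULL for `loans`'s columns.
Matching on l.book_id = r.book_id. A NULL in a compared column never satisfies the condition.
Matched pairs: 7; unmatched l rows kept: 4.

(6, Dune, 5); (6, Giver, 5); (12, Matilda, 4); (15, Walden, 2); (16, Walden, 2); (20, Dune, 5); (20, Giver, 5); (NULL, 1984, 6); (NULL, Beloved, NULL); (NULL, Dracula, 6); (NULL, Dune, 9)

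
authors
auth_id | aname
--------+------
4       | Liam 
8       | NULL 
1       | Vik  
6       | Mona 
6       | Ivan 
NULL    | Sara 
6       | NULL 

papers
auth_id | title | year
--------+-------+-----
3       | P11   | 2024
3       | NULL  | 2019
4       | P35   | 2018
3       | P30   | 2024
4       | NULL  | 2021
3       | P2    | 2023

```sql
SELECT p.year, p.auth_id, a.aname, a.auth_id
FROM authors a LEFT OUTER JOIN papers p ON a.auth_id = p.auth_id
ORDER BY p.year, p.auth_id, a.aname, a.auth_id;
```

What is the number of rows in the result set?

8

LEFT JOIN keeps every row from `authors`; unmatched rows get NULL for `papers`'s columns.
Matching on a.auth_id = p.auth_id. A NULL in a compared column never satisfies the condition.
- a (auth_id=4) pairs with 2 row(s) of p.
- a (auth_id=8) has no partner → padded with NULL.
- a (auth_id=1) has no partner → padded with NULL.
- a (auth_id=6) has no partner → padded with NULL.
- a (auth_id=6) has no partner → padded with NULL.
- a (auth_id=NULL) has no partner → padded with NULL.
- a (auth_id=6) has no partner → padded with NULL.
Total: 2 matched + 6 padded = 8 rows.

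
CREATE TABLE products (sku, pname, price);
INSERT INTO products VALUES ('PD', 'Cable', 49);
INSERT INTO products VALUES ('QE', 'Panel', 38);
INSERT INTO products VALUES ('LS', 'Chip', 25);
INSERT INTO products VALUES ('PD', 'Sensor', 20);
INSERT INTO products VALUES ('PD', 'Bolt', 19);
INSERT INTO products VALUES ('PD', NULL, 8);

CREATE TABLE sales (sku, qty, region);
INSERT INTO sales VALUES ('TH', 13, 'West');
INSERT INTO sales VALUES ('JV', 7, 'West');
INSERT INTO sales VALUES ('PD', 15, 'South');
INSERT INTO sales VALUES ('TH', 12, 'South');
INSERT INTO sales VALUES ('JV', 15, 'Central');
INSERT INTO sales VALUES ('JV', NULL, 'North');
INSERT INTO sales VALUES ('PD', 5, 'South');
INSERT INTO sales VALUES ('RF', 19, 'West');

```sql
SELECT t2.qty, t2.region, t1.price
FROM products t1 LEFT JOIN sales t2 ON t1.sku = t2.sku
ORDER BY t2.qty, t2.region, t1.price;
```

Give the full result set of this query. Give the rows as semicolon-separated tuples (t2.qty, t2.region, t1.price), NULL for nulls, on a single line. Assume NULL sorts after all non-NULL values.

(5, South, 8); (5, South, 19); (5, South, 20); (5, South, 49); (15, South, 8); (15, South, 19); (15, South, 20); (15, South, 49); (NULL, NULL, 25); (NULL, NULL, 38)

LEFT JOIN keeps every row from `products`; unmatched rows get NULL for `sales`'s columns.
Matching on t1.sku = t2.sku.
- sku=PD: 2 matching t2 row(s), so 2 row(s) emitted.
- sku=QE: no t2 row matches, row kept with t2 columns NULL.
- sku=LS: no t2 row matches, row kept with t2 columns NULL.
- sku=PD: 2 matching t2 row(s), so 2 row(s) emitted.
- sku=PD: 2 matching t2 row(s), so 2 row(s) emitted.
- sku=PD: 2 matching t2 row(s), so 2 row(s) emitted.
After projecting and ordering:
t2.qty | t2.region | t1.price
5 | South | 8
5 | South | 19
5 | South | 20
5 | South | 49
15 | South | 8
15 | South | 19
15 | South | 20
15 | South | 49
NULL | NULL | 25
NULL | NULL | 38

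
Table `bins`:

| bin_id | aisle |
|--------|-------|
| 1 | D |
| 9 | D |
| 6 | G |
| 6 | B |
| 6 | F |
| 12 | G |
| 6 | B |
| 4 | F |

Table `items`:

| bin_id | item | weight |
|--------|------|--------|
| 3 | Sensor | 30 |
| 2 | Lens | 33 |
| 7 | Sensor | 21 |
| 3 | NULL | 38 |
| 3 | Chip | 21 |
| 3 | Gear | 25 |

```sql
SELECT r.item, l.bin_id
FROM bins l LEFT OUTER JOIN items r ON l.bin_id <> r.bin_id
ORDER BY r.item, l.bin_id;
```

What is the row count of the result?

LEFT JOIN keeps every row from `bins`; unmatched rows get NULL for `items`'s columns.
Matching on l.bin_id <> r.bin_id.
- l[0] bin_id=1 → 6 match(es) in r → 6 row(s).
- l[1] bin_id=9 → 6 match(es) in r → 6 row(s).
- l[2] bin_id=6 → 6 match(es) in r → 6 row(s).
- l[3] bin_id=6 → 6 match(es) in r → 6 row(s).
- l[4] bin_id=6 → 6 match(es) in r → 6 row(s).
- l[5] bin_id=12 → 6 match(es) in r → 6 row(s).
- l[6] bin_id=6 → 6 match(es) in r → 6 row(s).
- l[7] bin_id=4 → 6 match(es) in r → 6 row(s).
Total: 48 rows.

48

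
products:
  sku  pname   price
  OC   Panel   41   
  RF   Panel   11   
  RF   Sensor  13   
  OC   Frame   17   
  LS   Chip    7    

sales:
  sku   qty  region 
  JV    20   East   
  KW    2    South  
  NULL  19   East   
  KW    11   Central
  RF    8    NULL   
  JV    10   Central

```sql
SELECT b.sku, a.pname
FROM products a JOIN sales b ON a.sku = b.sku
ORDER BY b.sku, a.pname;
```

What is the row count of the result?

2

INNER JOIN keeps only pairs where the ON condition holds.
Matching on a.sku = b.sku. A NULL in a compared column never satisfies the condition.
- a[0] sku=OC → no match; dropped.
- a[1] sku=RF → 1 match(es) in b → 1 row(s).
- a[2] sku=RF → 1 match(es) in b → 1 row(s).
- a[3] sku=OC → no match; dropped.
- a[4] sku=LS → no match; dropped.
Total: 2 rows.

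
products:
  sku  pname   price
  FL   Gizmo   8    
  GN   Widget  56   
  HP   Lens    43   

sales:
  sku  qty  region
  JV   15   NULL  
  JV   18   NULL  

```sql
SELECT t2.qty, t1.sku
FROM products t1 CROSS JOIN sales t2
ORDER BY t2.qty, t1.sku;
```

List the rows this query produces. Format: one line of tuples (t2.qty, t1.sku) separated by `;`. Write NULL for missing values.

CROSS JOIN pairs every row of `products` with every row of `sales`: 3 × 2 = 6 rows.
After projecting and ordering:
t2.qty | t1.sku
15 | FL
15 | GN
15 | HP
18 | FL
18 | GN
18 | HP

(15, FL); (15, GN); (15, HP); (18, FL); (18, GN); (18, HP)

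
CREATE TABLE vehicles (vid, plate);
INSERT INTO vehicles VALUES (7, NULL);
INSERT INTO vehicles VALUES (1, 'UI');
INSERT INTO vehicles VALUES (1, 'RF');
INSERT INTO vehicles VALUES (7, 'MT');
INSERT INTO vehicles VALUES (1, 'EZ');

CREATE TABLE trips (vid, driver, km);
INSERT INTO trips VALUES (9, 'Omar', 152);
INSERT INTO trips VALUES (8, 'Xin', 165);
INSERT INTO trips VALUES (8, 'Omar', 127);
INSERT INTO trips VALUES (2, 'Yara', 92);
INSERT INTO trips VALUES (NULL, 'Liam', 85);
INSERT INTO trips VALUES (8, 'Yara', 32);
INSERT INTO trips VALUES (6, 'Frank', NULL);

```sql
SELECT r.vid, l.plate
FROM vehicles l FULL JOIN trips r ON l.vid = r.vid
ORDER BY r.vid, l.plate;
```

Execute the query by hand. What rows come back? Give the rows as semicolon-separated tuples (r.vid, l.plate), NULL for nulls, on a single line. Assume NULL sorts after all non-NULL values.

FULL OUTER JOIN keeps every row from both sides; unmatched rows get NULL for the other side's columns.
Matching on l.vid = r.vid. A NULL in a compared column never satisfies the condition.
- vid=7: no r row matches, row kept with r columns NULL.
- vid=1: no r row matches, row kept with r columns NULL.
- vid=1: no r row matches, row kept with r columns NULL.
- vid=7: no r row matches, row kept with r columns NULL.
- vid=1: no r row matches, row kept with r columns NULL.
- 7 r row(s) had no l match → kept, l columns NULL.

(2, NULL); (6, NULL); (8, NULL); (8, NULL); (8, NULL); (9, NULL); (NULL, EZ); (NULL, MT); (NULL, RF); (NULL, UI); (NULL, NULL); (NULL, NULL)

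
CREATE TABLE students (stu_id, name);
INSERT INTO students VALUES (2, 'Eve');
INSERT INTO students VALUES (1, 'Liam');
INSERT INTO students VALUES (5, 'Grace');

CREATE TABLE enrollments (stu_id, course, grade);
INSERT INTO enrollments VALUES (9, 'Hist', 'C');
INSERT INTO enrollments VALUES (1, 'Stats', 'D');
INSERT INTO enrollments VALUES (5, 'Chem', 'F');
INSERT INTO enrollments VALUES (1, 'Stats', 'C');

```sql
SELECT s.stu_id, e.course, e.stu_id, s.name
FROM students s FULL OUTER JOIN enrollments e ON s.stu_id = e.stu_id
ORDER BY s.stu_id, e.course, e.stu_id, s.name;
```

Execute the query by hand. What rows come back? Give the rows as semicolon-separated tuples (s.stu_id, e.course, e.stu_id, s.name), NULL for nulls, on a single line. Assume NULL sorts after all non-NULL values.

(1, Stats, 1, Liam); (1, Stats, 1, Liam); (2, NULL, NULL, Eve); (5, Chem, 5, Grace); (NULL, Hist, 9, NULL)

FULL OUTER JOIN keeps every row from both sides; unmatched rows get NULL for the other side's columns.
Matching on s.stu_id = e.stu_id.
- s row (stu_id=2): no match → kept, e columns NULL.
- s row (stu_id=1): matches 2 e row(s) → 2 output row(s).
- s row (stu_id=5): matches 1 e row(s) → 1 output row(s).
- 1 e row(s) had no s match → kept, s columns NULL.
After projecting and ordering:
s.stu_id | e.course | e.stu_id | s.name
1 | Stats | 1 | Liam
1 | Stats | 1 | Liam
2 | NULL | NULL | Eve
5 | Chem | 5 | Grace
NULL | Hist | 9 | NULL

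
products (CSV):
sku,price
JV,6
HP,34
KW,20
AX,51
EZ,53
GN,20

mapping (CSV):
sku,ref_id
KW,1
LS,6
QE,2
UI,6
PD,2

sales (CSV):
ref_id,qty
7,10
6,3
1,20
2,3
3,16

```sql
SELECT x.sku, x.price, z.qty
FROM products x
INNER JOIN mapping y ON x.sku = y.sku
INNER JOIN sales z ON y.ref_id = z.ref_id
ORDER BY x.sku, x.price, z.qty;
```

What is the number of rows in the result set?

1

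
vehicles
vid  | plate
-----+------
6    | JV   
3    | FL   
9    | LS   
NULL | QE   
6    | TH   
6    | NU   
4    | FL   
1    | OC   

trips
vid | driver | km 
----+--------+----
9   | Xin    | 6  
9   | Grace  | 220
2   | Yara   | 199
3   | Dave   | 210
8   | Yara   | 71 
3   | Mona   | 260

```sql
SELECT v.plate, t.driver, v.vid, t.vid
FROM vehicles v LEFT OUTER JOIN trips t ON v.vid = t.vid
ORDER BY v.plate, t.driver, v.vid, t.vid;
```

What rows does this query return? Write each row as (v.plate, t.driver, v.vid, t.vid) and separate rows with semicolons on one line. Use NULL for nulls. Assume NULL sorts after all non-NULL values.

LEFT JOIN keeps every row from `vehicles`; unmatched rows get NULL for `trips`'s columns.
Matching on v.vid = t.vid. A NULL in a compared column never satisfies the condition.
Matched pairs: 4; unmatched v rows kept: 6.

(FL, Dave, 3, 3); (FL, Mona, 3, 3); (FL, NULL, 4, NULL); (JV, NULL, 6, NULL); (LS, Grace, 9, 9); (LS, Xin, 9, 9); (NU, NULL, 6, NULL); (OC, NULL, 1, NULL); (QE, NULL, NULL, NULL); (TH, NULL, 6, NULL)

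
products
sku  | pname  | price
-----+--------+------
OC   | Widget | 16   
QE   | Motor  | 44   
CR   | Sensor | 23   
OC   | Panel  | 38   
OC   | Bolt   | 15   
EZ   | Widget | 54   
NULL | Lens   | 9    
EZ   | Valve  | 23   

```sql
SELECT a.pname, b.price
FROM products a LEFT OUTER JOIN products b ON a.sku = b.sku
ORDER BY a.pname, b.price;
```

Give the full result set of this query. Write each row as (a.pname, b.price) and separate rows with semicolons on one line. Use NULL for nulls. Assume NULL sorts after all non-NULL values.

(Bolt, 15); (Bolt, 16); (Bolt, 38); (Lens, NULL); (Motor, 44); (Panel, 15); (Panel, 16); (Panel, 38); (Sensor, 23); (Valve, 23); (Valve, 54); (Widget, 15); (Widget, 16); (Widget, 23); (Widget, 38); (Widget, 54)

LEFT JOIN keeps every row from `products a`; unmatched rows get NULL for `products b`'s columns.
Matching on a.sku = b.sku. A NULL in a compared column never satisfies the condition.
Matched pairs: 15; unmatched a rows kept: 1.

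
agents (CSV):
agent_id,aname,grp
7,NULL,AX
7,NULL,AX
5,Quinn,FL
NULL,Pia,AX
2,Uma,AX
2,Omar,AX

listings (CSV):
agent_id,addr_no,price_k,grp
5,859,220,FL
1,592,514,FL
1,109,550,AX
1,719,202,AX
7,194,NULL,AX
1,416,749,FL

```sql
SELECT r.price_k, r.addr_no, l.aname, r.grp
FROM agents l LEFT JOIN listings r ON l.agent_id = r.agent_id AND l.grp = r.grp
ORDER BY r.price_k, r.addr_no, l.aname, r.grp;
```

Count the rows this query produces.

6

LEFT JOIN keeps every row from `agents`; unmatched rows get NULL for `listings`'s columns.
Matching on l.agent_id = r.agent_id AND l.grp = r.grp. A NULL in a compared column never satisfies the condition.
- l row (agent_id=7, grp=AX): matches 1 r row(s) → 1 output row(s).
- l row (agent_id=7, grp=AX): matches 1 r row(s) → 1 output row(s).
- l row (agent_id=5, grp=FL): matches 1 r row(s) → 1 output row(s).
- l row (agent_id=NULL, grp=AX): no match → kept, r columns NULL.
- l row (agent_id=2, grp=AX): no match → kept, r columns NULL.
- l row (agent_id=2, grp=AX): no match → kept, r columns NULL.
Total: 3 matched + 3 padded = 6 rows.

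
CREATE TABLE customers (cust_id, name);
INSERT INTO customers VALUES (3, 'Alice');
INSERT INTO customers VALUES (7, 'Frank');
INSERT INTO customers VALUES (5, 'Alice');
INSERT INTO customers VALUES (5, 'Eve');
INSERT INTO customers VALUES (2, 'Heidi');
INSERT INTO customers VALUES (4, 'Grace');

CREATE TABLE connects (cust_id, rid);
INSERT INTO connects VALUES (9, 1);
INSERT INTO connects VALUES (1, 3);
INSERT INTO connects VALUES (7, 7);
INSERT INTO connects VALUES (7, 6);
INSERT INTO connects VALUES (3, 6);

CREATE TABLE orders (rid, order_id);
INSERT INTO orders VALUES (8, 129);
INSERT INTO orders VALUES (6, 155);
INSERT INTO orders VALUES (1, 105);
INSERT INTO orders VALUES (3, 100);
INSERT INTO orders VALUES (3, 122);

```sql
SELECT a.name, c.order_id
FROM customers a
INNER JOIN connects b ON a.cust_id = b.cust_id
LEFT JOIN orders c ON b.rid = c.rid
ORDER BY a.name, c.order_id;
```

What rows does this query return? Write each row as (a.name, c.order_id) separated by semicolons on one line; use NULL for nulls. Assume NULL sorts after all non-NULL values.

Evaluate left to right. First `customers a INNER JOIN connects b` on cust_id: 3 row(s).
Then LEFT JOIN `orders c` on rid: each of those 3 rows is kept; rows whose b.rid has no match in c get NULL for c's columns.

(Alice, 155); (Frank, 155); (Frank, NULL)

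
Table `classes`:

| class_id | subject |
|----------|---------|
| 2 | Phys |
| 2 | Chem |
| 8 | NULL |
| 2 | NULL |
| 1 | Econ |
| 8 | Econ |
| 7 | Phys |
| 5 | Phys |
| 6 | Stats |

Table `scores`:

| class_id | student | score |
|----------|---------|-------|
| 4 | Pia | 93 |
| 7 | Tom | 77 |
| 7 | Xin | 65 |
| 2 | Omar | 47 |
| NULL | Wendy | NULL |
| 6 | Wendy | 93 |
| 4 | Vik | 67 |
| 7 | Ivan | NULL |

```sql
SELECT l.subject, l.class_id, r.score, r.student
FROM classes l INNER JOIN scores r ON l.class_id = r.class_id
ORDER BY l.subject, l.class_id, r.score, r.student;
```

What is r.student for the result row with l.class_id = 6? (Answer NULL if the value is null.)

INNER JOIN keeps only pairs where the ON condition holds.
Matching on l.class_id = r.class_id. A NULL in a compared column never satisfies the condition.
- l[0] class_id=2 → 1 match(es) in r → 1 row(s).
- l[1] class_id=2 → 1 match(es) in r → 1 row(s).
- l[2] class_id=8 → no match; dropped.
- l[3] class_id=2 → 1 match(es) in r → 1 row(s).
- l[4] class_id=1 → no match; dropped.
- l[5] class_id=8 → no match; dropped.
- l[6] class_id=7 → 3 match(es) in r → 3 row(s).
- l[7] class_id=5 → no match; dropped.
- l[8] class_id=6 → 1 match(es) in r → 1 row(s).

Wendy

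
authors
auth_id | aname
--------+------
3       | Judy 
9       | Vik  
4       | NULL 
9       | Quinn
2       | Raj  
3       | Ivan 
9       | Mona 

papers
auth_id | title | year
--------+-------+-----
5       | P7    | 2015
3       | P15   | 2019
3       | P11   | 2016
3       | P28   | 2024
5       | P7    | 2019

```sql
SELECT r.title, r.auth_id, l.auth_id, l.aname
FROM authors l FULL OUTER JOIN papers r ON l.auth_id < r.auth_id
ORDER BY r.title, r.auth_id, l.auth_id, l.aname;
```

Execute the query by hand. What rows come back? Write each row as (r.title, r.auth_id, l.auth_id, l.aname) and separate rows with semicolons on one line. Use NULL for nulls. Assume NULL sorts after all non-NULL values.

(P11, 3, 2, Raj); (P15, 3, 2, Raj); (P28, 3, 2, Raj); (P7, 5, 2, Raj); (P7, 5, 2, Raj); (P7, 5, 3, Ivan); (P7, 5, 3, Ivan); (P7, 5, 3, Judy); (P7, 5, 3, Judy); (P7, 5, 4, NULL); (P7, 5, 4, NULL); (NULL, NULL, 9, Mona); (NULL, NULL, 9, Quinn); (NULL, NULL, 9, Vik)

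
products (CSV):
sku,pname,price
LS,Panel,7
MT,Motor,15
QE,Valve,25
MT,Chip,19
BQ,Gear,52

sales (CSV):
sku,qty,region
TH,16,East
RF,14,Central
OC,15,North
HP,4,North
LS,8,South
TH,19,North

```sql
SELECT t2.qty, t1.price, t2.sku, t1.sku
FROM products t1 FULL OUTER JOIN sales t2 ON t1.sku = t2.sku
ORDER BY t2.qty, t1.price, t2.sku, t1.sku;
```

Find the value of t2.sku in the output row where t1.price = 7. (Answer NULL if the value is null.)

FULL OUTER JOIN keeps every row from both sides; unmatched rows get NULL for the other side's columns.
Matching on t1.sku = t2.sku.
- sku=LS: 1 matching t2 row(s), so 1 row(s) emitted.
- sku=MT: no t2 row matches, row kept with t2 columns NULL.
- sku=QE: no t2 row matches, row kept with t2 columns NULL.
- sku=MT: no t2 row matches, row kept with t2 columns NULL.
- sku=BQ: no t2 row matches, row kept with t2 columns NULL.
- 5 t2 row(s) had no t1 match → kept, t1 columns NULL.

LS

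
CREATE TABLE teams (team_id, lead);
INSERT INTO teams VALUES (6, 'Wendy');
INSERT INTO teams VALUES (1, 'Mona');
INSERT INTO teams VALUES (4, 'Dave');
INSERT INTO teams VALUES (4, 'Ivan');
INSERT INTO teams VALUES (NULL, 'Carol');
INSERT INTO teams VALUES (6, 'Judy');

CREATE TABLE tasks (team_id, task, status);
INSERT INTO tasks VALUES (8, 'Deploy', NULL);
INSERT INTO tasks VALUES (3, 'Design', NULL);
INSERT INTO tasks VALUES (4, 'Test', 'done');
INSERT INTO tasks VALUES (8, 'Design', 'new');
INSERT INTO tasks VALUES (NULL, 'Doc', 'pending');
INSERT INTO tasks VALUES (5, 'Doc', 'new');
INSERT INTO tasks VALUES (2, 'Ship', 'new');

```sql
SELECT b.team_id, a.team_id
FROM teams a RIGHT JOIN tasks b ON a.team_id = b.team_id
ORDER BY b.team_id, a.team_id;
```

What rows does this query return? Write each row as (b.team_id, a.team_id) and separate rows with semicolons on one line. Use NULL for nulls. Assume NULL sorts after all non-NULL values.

RIGHT JOIN keeps every row from `tasks`; unmatched rows get NULL for `teams`'s columns.
Matching on a.team_id = b.team_id. A NULL in a compared column never satisfies the condition.
- a[0] team_id=6 → no match.
- a[1] team_id=1 → no match.
- a[2] team_id=4 → 1 match(es) in b → 1 row(s).
- a[3] team_id=4 → 1 match(es) in b → 1 row(s).
- a[4] team_id=NULL → no match.
- a[5] team_id=6 → no match.
- 6 b row(s) had no a match → kept, a columns NULL.
After projecting and ordering:
b.team_id | a.team_id
2 | NULL
3 | NULL
4 | 4
4 | 4
5 | NULL
8 | NULL
8 | NULL
NULL | NULL

(2, NULL); (3, NULL); (4, 4); (4, 4); (5, NULL); (8, NULL); (8, NULL); (NULL, NULL)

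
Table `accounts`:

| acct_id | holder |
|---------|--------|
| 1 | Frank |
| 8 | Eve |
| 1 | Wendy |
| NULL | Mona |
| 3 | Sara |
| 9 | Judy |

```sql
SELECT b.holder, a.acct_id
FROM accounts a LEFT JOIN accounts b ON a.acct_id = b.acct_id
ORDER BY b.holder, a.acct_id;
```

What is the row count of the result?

LEFT JOIN keeps every row from `accounts a`; unmatched rows get NULL for `accounts b`'s columns.
Matching on a.acct_id = b.acct_id. A NULL in a compared column never satisfies the condition.
- a (acct_id=1) pairs with 2 row(s) of b.
- a (acct_id=8) pairs with 1 row(s) of b.
- a (acct_id=1) pairs with 2 row(s) of b.
- a (acct_id=NULL) has no partner → padded with NULL.
- a (acct_id=3) pairs with 1 row(s) of b.
- a (acct_id=9) pairs with 1 row(s) of b.
Total: 7 matched + 1 padded = 8 rows.

8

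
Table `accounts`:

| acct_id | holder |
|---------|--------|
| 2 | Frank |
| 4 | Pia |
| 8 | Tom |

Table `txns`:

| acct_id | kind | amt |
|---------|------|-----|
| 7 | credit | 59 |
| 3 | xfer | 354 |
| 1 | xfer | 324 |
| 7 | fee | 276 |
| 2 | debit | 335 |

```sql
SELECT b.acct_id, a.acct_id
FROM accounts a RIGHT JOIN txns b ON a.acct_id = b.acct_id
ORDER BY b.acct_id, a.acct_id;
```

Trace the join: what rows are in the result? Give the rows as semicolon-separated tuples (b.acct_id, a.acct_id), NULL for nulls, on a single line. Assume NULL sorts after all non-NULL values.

(1, NULL); (2, 2); (3, NULL); (7, NULL); (7, NULL)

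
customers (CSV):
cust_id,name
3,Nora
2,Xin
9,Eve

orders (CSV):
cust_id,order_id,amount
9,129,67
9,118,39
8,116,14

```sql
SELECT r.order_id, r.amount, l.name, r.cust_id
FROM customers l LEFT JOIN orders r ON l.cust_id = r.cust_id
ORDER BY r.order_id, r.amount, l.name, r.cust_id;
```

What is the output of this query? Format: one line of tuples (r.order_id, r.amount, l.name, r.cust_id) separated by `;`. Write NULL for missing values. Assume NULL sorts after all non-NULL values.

(118, 39, Eve, 9); (129, 67, Eve, 9); (NULL, NULL, Nora, NULL); (NULL, NULL, Xin, NULL)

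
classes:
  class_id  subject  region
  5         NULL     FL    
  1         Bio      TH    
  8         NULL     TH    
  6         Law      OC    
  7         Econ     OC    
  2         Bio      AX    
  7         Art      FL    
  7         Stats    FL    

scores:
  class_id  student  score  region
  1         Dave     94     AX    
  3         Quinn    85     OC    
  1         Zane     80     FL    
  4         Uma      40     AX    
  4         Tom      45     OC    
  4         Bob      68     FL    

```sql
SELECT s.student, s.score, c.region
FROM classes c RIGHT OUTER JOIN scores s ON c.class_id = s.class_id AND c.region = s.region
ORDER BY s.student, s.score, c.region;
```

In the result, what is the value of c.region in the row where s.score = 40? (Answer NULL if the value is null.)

NULL

RIGHT JOIN keeps every row from `scores`; unmatched rows get NULL for `classes`'s columns.
Matching on c.class_id = s.class_id AND c.region = s.region.
- c[0] class_id=5, region=FL → no match.
- c[1] class_id=1, region=TH → no match.
- c[2] class_id=8, region=TH → no match.
- c[3] class_id=6, region=OC → no match.
- c[4] class_id=7, region=OC → no match.
- c[5] class_id=2, region=AX → no match.
- c[6] class_id=7, region=FL → no match.
- c[7] class_id=7, region=FL → no match.
- 6 row(s) from s found no c partner → padded with NULL.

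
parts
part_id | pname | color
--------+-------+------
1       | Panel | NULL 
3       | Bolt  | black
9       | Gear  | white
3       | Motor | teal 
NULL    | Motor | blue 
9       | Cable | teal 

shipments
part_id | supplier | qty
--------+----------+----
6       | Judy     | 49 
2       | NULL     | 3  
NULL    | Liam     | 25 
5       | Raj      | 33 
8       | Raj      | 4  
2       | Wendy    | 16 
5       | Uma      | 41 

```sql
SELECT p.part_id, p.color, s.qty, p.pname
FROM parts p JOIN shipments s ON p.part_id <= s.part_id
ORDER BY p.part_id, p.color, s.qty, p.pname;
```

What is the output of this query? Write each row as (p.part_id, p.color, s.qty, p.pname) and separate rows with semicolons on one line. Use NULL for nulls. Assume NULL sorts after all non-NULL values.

(1, NULL, 3, Panel); (1, NULL, 4, Panel); (1, NULL, 16, Panel); (1, NULL, 33, Panel); (1, NULL, 41, Panel); (1, NULL, 49, Panel); (3, black, 4, Bolt); (3, black, 33, Bolt); (3, black, 41, Bolt); (3, black, 49, Bolt); (3, teal, 4, Motor); (3, teal, 33, Motor); (3, teal, 41, Motor); (3, teal, 49, Motor)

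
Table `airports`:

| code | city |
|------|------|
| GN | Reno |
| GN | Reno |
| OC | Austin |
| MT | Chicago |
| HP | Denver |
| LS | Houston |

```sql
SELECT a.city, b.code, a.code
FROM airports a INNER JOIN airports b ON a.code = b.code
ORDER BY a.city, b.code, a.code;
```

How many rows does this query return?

INNER JOIN keeps only pairs where the ON condition holds.
Matching on a.code = b.code.
- a[0] code=GN → 2 match(es) in b → 2 row(s).
- a[1] code=GN → 2 match(es) in b → 2 row(s).
- a[2] code=OC → 1 match(es) in b → 1 row(s).
- a[3] code=MT → 1 match(es) in b → 1 row(s).
- a[4] code=HP → 1 match(es) in b → 1 row(s).
- a[5] code=LS → 1 match(es) in b → 1 row(s).
Total: 8 rows.

8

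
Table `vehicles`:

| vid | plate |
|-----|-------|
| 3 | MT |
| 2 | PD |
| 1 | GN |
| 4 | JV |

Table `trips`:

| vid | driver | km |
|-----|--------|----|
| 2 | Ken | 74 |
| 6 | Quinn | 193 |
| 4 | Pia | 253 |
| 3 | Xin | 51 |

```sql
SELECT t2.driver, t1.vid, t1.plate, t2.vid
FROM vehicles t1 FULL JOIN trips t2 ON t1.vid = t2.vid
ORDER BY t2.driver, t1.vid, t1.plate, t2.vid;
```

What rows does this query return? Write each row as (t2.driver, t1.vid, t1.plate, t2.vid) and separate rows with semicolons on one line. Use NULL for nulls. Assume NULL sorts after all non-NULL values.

FULL OUTER JOIN keeps every row from both sides; unmatched rows get NULL for the other side's columns.
Matching on t1.vid = t2.vid.
- t1[0] vid=3 → 1 match(es) in t2 → 1 row(s).
- t1[1] vid=2 → 1 match(es) in t2 → 1 row(s).
- t1[2] vid=1 → no match; kept with NULLs on the t2 side.
- t1[3] vid=4 → 1 match(es) in t2 → 1 row(s).
- plus 1 unmatched t2 row(s), each kept with NULL t1 columns.
After projecting and ordering:
t2.driver | t1.vid | t1.plate | t2.vid
Ken | 2 | PD | 2
Pia | 4 | JV | 4
Quinn | NULL | NULL | 6
Xin | 3 | MT | 3
NULL | 1 | GN | NULL

(Ken, 2, PD, 2); (Pia, 4, JV, 4); (Quinn, NULL, NULL, 6); (Xin, 3, MT, 3); (NULL, 1, GN, NULL)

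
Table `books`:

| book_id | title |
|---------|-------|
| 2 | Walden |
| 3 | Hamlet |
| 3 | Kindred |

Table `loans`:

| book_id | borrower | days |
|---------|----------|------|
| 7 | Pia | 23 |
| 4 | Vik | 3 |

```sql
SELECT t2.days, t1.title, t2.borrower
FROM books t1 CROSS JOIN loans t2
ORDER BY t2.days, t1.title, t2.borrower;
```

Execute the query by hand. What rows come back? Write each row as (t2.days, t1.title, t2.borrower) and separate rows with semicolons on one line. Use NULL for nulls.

CROSS JOIN pairs every row of `books` with every row of `loans`: 3 × 2 = 6 rows.

(3, Hamlet, Vik); (3, Kindred, Vik); (3, Walden, Vik); (23, Hamlet, Pia); (23, Kindred, Pia); (23, Walden, Pia)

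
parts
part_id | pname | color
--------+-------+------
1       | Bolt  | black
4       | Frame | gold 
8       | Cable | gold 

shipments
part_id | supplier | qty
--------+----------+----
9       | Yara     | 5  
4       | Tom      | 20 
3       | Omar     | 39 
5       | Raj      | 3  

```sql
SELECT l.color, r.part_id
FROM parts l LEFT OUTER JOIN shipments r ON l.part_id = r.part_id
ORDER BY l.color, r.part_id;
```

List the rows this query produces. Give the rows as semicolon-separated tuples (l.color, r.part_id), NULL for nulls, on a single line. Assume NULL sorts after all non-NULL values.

LEFT JOIN keeps every row from `parts`; unmatched rows get NULL for `shipments`'s columns.
Matching on l.part_id = r.part_id.
Matched pairs: 1; unmatched l rows kept: 2.

(black, NULL); (gold, 4); (gold, NULL)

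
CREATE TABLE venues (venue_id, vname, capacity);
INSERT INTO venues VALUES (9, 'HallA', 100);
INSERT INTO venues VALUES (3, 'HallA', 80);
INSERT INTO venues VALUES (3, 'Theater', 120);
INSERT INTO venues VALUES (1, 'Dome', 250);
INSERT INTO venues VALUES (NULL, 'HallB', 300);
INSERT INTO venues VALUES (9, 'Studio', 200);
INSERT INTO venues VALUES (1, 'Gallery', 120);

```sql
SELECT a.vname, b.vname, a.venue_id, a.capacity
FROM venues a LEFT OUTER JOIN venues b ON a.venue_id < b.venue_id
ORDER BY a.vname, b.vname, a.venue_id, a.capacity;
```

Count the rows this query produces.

LEFT JOIN keeps every row from `venues a`; unmatched rows get NULL for `venues b`'s columns.
Matching on a.venue_id < b.venue_id. A NULL in a compared column never satisfies the condition.
- a row (venue_id=9): no match → kept, b columns NULL.
- a row (venue_id=3): matches 2 b row(s) → 2 output row(s).
- a row (venue_id=3): matches 2 b row(s) → 2 output row(s).
- a row (venue_id=1): matches 4 b row(s) → 4 output row(s).
- a row (venue_id=NULL): no match → kept, b columns NULL.
- a row (venue_id=9): no match → kept, b columns NULL.
- a row (venue_id=1): matches 4 b row(s) → 4 output row(s).
Total: 12 matched + 3 padded = 15 rows.

15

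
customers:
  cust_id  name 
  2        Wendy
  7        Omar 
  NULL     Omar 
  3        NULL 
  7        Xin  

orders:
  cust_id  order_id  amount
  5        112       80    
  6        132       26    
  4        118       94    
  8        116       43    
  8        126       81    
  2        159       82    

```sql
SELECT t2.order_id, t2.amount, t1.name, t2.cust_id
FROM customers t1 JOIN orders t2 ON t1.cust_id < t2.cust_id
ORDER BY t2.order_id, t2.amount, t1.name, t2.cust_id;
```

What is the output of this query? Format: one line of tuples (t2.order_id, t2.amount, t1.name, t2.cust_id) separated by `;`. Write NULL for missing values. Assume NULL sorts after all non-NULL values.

INNER JOIN keeps only pairs where the ON condition holds.
Matching on t1.cust_id < t2.cust_id. A NULL in a compared column never satisfies the condition.
Matched pairs: 14.

(112, 80, Wendy, 5); (112, 80, NULL, 5); (116, 43, Omar, 8); (116, 43, Wendy, 8); (116, 43, Xin, 8); (116, 43, NULL, 8); (118, 94, Wendy, 4); (118, 94, NULL, 4); (126, 81, Omar, 8); (126, 81, Wendy, 8); (126, 81, Xin, 8); (126, 81, NULL, 8); (132, 26, Wendy, 6); (132, 26, NULL, 6)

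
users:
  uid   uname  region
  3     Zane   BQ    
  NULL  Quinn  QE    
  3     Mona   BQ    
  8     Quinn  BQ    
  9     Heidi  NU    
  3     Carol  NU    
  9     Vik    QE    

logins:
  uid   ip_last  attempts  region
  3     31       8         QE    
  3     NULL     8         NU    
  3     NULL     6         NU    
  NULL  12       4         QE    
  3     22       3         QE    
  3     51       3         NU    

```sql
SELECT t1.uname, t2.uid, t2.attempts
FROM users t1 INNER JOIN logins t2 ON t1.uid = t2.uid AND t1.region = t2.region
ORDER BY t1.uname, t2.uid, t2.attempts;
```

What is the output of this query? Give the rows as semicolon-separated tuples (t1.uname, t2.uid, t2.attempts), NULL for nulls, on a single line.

(Carol, 3, 3); (Carol, 3, 6); (Carol, 3, 8)

INNER JOIN keeps only pairs where the ON condition holds.
Matching on t1.uid = t2.uid AND t1.region = t2.region. A NULL in a compared column never satisfies the condition.
- t1[0] uid=3, region=BQ → no match; dropped.
- t1[1] uid=NULL, region=QE → no match; dropped.
- t1[2] uid=3, region=BQ → no match; dropped.
- t1[3] uid=8, region=BQ → no match; dropped.
- t1[4] uid=9, region=NU → no match; dropped.
- t1[5] uid=3, region=NU → 3 match(es) in t2 → 3 row(s).
- t1[6] uid=9, region=QE → no match; dropped.
After projecting and ordering:
t1.uname | t2.uid | t2.attempts
Carol | 3 | 3
Carol | 3 | 6
Carol | 3 | 8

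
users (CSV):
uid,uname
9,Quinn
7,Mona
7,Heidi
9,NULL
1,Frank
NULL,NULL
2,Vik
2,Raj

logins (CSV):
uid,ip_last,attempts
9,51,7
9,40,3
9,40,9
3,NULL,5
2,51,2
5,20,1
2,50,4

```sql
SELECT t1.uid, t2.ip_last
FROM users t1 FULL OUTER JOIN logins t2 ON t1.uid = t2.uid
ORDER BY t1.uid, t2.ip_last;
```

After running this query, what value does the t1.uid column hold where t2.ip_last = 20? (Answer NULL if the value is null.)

NULL

FULL OUTER JOIN keeps every row from both sides; unmatched rows get NULL for the other side's columns.
Matching on t1.uid = t2.uid. A NULL in a compared column never satisfies the condition.
- t1 row (uid=9): matches 3 t2 row(s) → 3 output row(s).
- t1 row (uid=7): no match → kept, t2 columns NULL.
- t1 row (uid=7): no match → kept, t2 columns NULL.
- t1 row (uid=9): matches 3 t2 row(s) → 3 output row(s).
- t1 row (uid=1): no match → kept, t2 columns NULL.
- t1 row (uid=NULL): no match → kept, t2 columns NULL.
- t1 row (uid=2): matches 2 t2 row(s) → 2 output row(s).
- t1 row (uid=2): matches 2 t2 row(s) → 2 output row(s).
- plus 2 unmatched t2 row(s), each kept with NULL t1 columns.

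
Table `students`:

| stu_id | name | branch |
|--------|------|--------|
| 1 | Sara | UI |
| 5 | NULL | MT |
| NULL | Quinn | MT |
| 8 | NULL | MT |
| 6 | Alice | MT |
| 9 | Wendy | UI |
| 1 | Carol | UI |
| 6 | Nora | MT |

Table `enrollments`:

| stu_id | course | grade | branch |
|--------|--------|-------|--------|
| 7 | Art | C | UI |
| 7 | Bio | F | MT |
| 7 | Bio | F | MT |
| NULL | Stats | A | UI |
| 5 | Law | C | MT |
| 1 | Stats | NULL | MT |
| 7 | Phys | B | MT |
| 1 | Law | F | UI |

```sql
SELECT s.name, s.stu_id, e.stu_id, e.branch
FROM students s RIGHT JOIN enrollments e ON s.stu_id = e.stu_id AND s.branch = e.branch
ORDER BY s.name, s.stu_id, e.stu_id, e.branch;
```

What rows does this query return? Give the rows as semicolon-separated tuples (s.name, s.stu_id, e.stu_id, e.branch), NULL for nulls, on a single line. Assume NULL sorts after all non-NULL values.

RIGHT JOIN keeps every row from `enrollments`; unmatched rows get NULL for `students`'s columns.
Matching on s.stu_id = e.stu_id AND s.branch = e.branch. A NULL in a compared column never satisfies the condition.
- s (stu_id=1, branch=UI) pairs with 1 row(s) of e.
- s (stu_id=5, branch=MT) pairs with 1 row(s) of e.
- s (stu_id=NULL, branch=MT) has no partner in e.
- s (stu_id=8, branch=MT) has no partner in e.
- s (stu_id=6, branch=MT) has no partner in e.
- s (stu_id=9, branch=UI) has no partner in e.
- s (stu_id=1, branch=UI) pairs with 1 row(s) of e.
- s (stu_id=6, branch=MT) has no partner in e.
- 6 row(s) from e found no s partner → padded with NULL.
After projecting and ordering:
s.name | s.stu_id | e.stu_id | e.branch
Carol | 1 | 1 | UI
Sara | 1 | 1 | UI
NULL | 5 | 5 | MT
NULL | NULL | 1 | MT
NULL | NULL | 7 | MT
NULL | NULL | 7 | MT
NULL | NULL | 7 | MT
NULL | NULL | 7 | UI
NULL | NULL | NULL | UI

(Carol, 1, 1, UI); (Sara, 1, 1, UI); (NULL, 5, 5, MT); (NULL, NULL, 1, MT); (NULL, NULL, 7, MT); (NULL, NULL, 7, MT); (NULL, NULL, 7, MT); (NULL, NULL, 7, UI); (NULL, NULL, NULL, UI)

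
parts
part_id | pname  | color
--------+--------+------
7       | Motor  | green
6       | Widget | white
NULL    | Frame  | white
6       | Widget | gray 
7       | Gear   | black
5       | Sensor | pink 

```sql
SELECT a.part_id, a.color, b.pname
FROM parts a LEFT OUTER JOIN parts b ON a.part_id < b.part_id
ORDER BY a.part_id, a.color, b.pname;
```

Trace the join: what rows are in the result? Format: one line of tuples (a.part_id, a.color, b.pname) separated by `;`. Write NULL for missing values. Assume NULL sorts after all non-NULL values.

LEFT JOIN keeps every row from `parts a`; unmatched rows get NULL for `parts b`'s columns.
Matching on a.part_id < b.part_id. A NULL in a compared column never satisfies the condition.
- a (part_id=7) has no partner → padded with NULL.
- a (part_id=6) pairs with 2 row(s) of b.
- a (part_id=NULL) has no partner → padded with NULL.
- a (part_id=6) pairs with 2 row(s) of b.
- a (part_id=7) has no partner → padded with NULL.
- a (part_id=5) pairs with 4 row(s) of b.

(5, pink, Gear); (5, pink, Motor); (5, pink, Widget); (5, pink, Widget); (6, gray, Gear); (6, gray, Motor); (6, white, Gear); (6, white, Motor); (7, black, NULL); (7, green, NULL); (NULL, white, NULL)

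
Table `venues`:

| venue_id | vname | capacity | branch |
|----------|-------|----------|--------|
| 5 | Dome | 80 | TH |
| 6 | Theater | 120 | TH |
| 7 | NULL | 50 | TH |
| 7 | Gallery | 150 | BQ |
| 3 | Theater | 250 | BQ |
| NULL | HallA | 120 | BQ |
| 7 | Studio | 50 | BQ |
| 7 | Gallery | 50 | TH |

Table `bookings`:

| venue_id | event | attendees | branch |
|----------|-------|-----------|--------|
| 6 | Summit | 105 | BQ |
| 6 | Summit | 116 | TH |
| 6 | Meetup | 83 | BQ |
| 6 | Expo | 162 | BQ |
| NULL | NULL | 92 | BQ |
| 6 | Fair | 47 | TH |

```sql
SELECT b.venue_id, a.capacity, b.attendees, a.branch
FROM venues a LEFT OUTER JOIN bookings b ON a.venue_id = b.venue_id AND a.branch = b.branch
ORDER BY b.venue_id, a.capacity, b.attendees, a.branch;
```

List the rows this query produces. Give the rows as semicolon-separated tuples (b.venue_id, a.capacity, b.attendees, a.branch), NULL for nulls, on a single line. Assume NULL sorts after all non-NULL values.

LEFT JOIN keeps every row from `venues`; unmatched rows get NULL for `bookings`'s columns.
Matching on a.venue_id = b.venue_id AND a.branch = b.branch. A NULL in a compared column never satisfies the condition.
- a (venue_id=5, branch=TH) has no partner → padded with NULL.
- a (venue_id=6, branch=TH) pairs with 2 row(s) of b.
- a (venue_id=7, branch=TH) has no partner → padded with NULL.
- a (venue_id=7, branch=BQ) has no partner → padded with NULL.
- a (venue_id=3, branch=BQ) has no partner → padded with NULL.
- a (venue_id=NULL, branch=BQ) has no partner → padded with NULL.
- a (venue_id=7, branch=BQ) has no partner → padded with NULL.
- a (venue_id=7, branch=TH) has no partner → padded with NULL.
After projecting and ordering:
b.venue_id | a.capacity | b.attendees | a.branch
6 | 120 | 47 | TH
6 | 120 | 116 | TH
NULL | 50 | NULL | BQ
NULL | 50 | NULL | TH
NULL | 50 | NULL | TH
NULL | 80 | NULL | TH
NULL | 120 | NULL | BQ
NULL | 150 | NULL | BQ
NULL | 250 | NULL | BQ

(6, 120, 47, TH); (6, 120, 116, TH); (NULL, 50, NULL, BQ); (NULL, 50, NULL, TH); (NULL, 50, NULL, TH); (NULL, 80, NULL, TH); (NULL, 120, NULL, BQ); (NULL, 150, NULL, BQ); (NULL, 250, NULL, BQ)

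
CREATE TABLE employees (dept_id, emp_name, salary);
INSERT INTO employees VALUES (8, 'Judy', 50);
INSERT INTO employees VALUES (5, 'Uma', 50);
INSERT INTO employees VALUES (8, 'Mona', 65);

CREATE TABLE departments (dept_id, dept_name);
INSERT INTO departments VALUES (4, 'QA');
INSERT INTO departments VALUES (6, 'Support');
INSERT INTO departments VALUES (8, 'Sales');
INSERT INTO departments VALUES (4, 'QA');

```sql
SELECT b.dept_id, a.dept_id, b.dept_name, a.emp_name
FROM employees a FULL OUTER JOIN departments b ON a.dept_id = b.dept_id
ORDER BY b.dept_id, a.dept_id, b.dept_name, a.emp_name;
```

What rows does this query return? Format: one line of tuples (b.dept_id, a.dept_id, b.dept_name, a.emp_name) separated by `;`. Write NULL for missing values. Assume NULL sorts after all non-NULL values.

(4, NULL, QA, NULL); (4, NULL, QA, NULL); (6, NULL, Support, NULL); (8, 8, Sales, Judy); (8, 8, Sales, Mona); (NULL, 5, NULL, Uma)

FULL OUTER JOIN keeps every row from both sides; unmatched rows get NULL for the other side's columns.
Matching on a.dept_id = b.dept_id.
Matched pairs: 2; unmatched a rows kept: 1; unmatched b rows kept: 3.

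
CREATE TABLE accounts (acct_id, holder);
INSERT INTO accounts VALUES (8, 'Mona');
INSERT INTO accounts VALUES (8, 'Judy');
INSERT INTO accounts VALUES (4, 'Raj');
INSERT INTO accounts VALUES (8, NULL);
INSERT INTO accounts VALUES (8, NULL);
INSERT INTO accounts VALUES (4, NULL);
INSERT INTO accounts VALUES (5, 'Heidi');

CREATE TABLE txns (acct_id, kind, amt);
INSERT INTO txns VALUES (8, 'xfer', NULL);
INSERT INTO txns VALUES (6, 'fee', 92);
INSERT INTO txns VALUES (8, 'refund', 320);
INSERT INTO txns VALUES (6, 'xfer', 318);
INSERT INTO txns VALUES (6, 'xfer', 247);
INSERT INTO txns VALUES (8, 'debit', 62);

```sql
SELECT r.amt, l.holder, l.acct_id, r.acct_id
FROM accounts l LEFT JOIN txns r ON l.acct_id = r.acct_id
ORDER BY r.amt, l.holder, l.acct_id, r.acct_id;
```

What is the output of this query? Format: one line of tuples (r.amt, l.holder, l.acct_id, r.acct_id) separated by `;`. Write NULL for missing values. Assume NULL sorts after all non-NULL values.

(62, Judy, 8, 8); (62, Mona, 8, 8); (62, NULL, 8, 8); (62, NULL, 8, 8); (320, Judy, 8, 8); (320, Mona, 8, 8); (320, NULL, 8, 8); (320, NULL, 8, 8); (NULL, Heidi, 5, NULL); (NULL, Judy, 8, 8); (NULL, Mona, 8, 8); (NULL, Raj, 4, NULL); (NULL, NULL, 4, NULL); (NULL, NULL, 8, 8); (NULL, NULL, 8, 8)

LEFT JOIN keeps every row from `accounts`; unmatched rows get NULL for `txns`'s columns.
Matching on l.acct_id = r.acct_id.
- l (acct_id=8) pairs with 3 row(s) of r.
- l (acct_id=8) pairs with 3 row(s) of r.
- l (acct_id=4) has no partner → padded with NULL.
- l (acct_id=8) pairs with 3 row(s) of r.
- l (acct_id=8) pairs with 3 row(s) of r.
- l (acct_id=4) has no partner → padded with NULL.
- l (acct_id=5) has no partner → padded with NULL.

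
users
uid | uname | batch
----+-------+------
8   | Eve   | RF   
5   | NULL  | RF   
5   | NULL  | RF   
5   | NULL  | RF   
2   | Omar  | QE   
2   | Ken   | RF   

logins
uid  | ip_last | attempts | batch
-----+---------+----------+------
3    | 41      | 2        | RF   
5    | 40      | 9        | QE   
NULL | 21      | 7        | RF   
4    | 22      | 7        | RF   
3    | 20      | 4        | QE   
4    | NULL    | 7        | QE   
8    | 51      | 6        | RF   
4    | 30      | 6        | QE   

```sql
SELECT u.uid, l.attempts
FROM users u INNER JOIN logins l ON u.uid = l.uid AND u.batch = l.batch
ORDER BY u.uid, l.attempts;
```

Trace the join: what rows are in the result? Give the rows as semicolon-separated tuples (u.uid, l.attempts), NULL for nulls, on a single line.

(8, 6)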